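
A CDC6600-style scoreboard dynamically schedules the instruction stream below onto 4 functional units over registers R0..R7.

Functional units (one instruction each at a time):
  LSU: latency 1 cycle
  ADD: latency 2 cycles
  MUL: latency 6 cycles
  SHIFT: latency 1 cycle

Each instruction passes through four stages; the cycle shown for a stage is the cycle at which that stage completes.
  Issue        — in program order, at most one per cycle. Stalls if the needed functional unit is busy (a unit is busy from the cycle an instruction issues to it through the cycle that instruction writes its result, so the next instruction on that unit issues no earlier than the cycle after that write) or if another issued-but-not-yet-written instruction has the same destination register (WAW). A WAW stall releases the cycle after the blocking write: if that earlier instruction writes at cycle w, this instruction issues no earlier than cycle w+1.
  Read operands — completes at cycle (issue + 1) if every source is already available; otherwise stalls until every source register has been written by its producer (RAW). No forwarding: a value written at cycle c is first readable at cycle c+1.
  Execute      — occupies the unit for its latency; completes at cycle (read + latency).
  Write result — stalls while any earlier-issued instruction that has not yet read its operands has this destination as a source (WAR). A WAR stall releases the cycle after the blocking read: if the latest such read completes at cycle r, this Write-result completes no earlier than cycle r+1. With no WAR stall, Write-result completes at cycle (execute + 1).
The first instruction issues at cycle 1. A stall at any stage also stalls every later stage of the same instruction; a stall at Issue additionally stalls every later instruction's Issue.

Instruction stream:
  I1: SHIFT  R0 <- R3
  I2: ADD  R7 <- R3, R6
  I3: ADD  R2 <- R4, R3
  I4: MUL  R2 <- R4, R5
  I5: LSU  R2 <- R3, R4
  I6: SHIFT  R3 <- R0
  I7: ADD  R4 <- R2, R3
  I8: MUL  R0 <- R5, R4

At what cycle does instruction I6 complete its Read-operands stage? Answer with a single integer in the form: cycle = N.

[I1] 1/2/3/4
[I2] 2/3/5/6
[I3] 7/8/10/11  (struct: ADD busy until I2 writes@6)
[I4] 12/13/19/20  (WAW R2: wait I3 write@11)
[I5] 21/22/23/24  (WAW R2: wait I4 write@20)
[I6] 22/23/24/25
[I7] 23/26/28/29  (RAW R3: wait I6 write@25)
[I8] 24/30/36/37  (RAW R4: wait I7 write@29)

cycle = 23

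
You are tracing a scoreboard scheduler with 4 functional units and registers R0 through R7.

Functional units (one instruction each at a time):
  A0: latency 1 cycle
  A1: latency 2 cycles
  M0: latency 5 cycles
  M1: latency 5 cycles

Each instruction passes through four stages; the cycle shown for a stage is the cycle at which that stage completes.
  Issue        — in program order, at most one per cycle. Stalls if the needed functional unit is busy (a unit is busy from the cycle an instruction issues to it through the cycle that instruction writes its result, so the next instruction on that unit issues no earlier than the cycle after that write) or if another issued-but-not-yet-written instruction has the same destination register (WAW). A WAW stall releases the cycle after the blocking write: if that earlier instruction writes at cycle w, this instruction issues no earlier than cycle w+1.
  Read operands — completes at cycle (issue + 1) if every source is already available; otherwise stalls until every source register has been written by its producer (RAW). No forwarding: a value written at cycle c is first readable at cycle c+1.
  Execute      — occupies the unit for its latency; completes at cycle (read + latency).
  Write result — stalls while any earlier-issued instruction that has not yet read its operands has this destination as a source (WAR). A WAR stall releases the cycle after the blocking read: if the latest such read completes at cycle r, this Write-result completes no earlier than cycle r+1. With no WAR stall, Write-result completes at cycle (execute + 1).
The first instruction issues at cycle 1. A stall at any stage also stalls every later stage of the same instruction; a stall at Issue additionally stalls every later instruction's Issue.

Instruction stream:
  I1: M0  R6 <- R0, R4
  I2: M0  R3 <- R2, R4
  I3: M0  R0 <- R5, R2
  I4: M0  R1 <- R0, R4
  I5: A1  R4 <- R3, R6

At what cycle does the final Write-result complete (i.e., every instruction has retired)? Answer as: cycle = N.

cycle = 32

c1: I1→M0
c2: I1 RO
c7: I1 EX
c8: I1 WR R6
c9: I2→M0
c10: I2 RO
c15: I2 EX
c16: I2 WR R3
c17: I3→M0
c18: I3 RO
c23: I3 EX
c24: I3 WR R0
c25: I4→M0
c26: I4 RO · I5→A1
c27: I5 RO
c29: I5 EX
c30: I5 WR R4
c31: I4 EX
c32: I4 WR R1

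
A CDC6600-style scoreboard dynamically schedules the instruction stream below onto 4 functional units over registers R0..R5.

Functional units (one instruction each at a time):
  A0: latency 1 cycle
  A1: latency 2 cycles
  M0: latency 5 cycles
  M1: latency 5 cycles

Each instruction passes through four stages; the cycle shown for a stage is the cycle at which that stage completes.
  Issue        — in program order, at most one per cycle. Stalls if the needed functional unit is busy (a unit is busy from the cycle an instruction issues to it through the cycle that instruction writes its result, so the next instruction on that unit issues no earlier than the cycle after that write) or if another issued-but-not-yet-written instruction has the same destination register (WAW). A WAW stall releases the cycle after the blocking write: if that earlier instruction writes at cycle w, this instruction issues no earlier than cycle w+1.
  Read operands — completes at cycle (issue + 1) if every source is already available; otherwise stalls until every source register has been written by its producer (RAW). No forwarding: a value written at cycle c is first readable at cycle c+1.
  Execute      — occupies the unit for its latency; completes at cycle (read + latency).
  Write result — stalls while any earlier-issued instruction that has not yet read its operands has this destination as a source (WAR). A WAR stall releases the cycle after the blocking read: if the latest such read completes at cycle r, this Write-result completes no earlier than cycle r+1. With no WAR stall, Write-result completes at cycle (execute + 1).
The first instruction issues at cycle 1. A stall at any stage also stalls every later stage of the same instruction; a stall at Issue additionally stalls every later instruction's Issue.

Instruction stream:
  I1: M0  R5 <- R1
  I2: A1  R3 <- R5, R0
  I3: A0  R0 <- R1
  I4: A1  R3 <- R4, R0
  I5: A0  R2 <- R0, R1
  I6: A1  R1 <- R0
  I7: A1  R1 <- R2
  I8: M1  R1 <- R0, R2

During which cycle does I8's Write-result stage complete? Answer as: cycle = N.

cycle = 35

t=1  I1 issues→M0
t=2  I1 reads; I2 issues→A1
t=3  I3 issues→A0
t=4  I3 reads
t=5  I3 exec-done
t=7  I1 exec-done
t=8  I1 writes R5
t=9  I2 reads
t=10  I3 writes R0
t=11  I2 exec-done
t=12  I2 writes R3
t=13  I4 issues→A1
t=14  I4 reads; I5 issues→A0
t=15  I5 reads
t=16  I4 exec-done; I5 exec-done
t=17  I4 writes R3; I5 writes R2
t=18  I6 issues→A1
t=19  I6 reads
t=21  I6 exec-done
t=22  I6 writes R1
t=23  I7 issues→A1
t=24  I7 reads
t=26  I7 exec-done
t=27  I7 writes R1
t=28  I8 issues→M1
t=29  I8 reads
t=34  I8 exec-done
t=35  I8 writes R1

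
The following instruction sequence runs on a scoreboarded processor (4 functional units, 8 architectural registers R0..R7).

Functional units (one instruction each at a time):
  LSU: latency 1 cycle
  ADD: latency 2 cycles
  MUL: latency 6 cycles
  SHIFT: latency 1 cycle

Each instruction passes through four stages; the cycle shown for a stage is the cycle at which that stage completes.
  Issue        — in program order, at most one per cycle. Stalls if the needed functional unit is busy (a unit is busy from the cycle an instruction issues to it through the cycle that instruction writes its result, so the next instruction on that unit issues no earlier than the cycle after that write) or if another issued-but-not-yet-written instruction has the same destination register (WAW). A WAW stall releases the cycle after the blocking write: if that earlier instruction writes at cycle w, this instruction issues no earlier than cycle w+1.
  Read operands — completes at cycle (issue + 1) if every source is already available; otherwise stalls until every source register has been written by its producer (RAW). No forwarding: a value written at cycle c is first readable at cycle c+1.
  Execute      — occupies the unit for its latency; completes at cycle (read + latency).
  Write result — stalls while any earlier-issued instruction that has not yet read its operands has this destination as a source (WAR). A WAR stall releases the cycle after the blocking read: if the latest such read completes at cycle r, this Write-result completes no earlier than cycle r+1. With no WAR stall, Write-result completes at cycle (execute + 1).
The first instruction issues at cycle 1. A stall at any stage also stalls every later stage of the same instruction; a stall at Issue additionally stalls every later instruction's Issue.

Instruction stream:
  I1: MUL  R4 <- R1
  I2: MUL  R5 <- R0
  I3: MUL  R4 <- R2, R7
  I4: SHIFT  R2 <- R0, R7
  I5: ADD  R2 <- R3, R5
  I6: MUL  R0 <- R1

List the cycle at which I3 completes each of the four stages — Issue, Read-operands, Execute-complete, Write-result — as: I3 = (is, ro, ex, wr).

I3 = (19, 20, 26, 27)

I1 -> (1, 2, 8, 9)
I2 -> (10, 11, 17, 18)  // struct: MUL busy until I1 writes@9
I3 -> (19, 20, 26, 27)  // struct: MUL busy until I2 writes@18
I4 -> (20, 21, 22, 23)
I5 -> (24, 25, 27, 28)  // WAW R2: wait I4 write@23
I6 -> (28, 29, 35, 36)  // struct: MUL busy until I3 writes@27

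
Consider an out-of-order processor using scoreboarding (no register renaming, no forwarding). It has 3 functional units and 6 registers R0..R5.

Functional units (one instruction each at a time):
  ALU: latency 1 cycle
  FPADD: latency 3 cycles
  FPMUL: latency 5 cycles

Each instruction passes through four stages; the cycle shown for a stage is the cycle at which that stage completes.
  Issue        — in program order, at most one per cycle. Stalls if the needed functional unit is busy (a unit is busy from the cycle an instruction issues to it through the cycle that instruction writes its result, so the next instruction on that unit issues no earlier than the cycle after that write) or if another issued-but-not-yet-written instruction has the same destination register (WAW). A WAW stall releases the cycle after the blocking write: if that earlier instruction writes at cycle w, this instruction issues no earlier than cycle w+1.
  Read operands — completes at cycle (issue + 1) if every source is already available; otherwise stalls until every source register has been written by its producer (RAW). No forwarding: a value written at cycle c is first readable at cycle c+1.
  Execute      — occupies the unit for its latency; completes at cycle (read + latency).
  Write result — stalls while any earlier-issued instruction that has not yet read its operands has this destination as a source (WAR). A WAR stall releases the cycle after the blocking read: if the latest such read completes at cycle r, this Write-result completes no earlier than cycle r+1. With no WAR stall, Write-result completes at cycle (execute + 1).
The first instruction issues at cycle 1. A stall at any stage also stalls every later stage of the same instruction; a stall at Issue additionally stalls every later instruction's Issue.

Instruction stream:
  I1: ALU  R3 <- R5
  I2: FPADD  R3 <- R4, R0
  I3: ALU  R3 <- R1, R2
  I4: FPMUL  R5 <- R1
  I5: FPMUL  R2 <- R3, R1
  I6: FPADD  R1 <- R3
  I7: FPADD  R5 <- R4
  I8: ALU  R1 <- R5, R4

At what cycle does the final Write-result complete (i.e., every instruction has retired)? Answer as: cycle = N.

c1: issue I1 (ALU)
c2: I1 read-ops
c3: I1 finished on ALU
c4: I1→R3
c5: issue I2 (FPADD)
c6: I2 read-ops
c9: I2 finished on FPADD
c10: I2→R3
c11: issue I3 (ALU)
c12: I3 read-ops | issue I4 (FPMUL)
c13: I3 finished on ALU | I4 read-ops
c14: I3→R3
c18: I4 finished on FPMUL
c19: I4→R5
c20: issue I5 (FPMUL)
c21: I5 read-ops | issue I6 (FPADD)
c22: I6 read-ops
c25: I6 finished on FPADD
c26: I5 finished on FPMUL | I6→R1
c27: I5→R2 | issue I7 (FPADD)
c28: I7 read-ops | issue I8 (ALU)
c31: I7 finished on FPADD
c32: I7→R5
c33: I8 read-ops
c34: I8 finished on ALU
c35: I8→R1

cycle = 35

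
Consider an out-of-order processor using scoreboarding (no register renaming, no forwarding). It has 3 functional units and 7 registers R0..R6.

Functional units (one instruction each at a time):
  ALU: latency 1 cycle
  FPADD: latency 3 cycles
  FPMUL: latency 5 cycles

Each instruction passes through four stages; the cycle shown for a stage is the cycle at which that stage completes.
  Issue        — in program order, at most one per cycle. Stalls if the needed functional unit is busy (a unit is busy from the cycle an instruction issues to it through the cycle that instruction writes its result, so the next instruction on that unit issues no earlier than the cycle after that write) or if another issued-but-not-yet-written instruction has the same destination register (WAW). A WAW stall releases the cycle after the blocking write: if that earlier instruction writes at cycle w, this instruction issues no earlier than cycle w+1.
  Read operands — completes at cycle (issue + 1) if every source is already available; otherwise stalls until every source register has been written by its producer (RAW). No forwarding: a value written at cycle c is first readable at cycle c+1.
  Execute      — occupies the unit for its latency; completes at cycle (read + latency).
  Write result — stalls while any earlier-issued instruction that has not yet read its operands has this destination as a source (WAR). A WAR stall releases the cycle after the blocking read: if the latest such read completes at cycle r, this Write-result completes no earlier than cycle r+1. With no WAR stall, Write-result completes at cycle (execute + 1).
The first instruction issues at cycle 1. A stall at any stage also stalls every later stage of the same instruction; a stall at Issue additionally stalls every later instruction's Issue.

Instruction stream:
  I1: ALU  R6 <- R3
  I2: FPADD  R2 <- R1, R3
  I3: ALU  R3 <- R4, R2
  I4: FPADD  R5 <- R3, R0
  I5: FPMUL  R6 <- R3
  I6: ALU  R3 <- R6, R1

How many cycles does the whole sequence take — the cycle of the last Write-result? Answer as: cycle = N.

cycle = 20

cycle 1: I1→ALU
cycle 2: I1 RO, I2→FPADD
cycle 3: I1 EX, I2 RO
cycle 4: I1 WR R6
cycle 5: I3→ALU
cycle 6: I2 EX
cycle 7: I2 WR R2
cycle 8: I3 RO, I4→FPADD
cycle 9: I3 EX, I5→FPMUL
cycle 10: I3 WR R3
cycle 11: I4 RO, I5 RO, I6→ALU
cycle 14: I4 EX
cycle 15: I4 WR R5
cycle 16: I5 EX
cycle 17: I5 WR R6
cycle 18: I6 RO
cycle 19: I6 EX
cycle 20: I6 WR R3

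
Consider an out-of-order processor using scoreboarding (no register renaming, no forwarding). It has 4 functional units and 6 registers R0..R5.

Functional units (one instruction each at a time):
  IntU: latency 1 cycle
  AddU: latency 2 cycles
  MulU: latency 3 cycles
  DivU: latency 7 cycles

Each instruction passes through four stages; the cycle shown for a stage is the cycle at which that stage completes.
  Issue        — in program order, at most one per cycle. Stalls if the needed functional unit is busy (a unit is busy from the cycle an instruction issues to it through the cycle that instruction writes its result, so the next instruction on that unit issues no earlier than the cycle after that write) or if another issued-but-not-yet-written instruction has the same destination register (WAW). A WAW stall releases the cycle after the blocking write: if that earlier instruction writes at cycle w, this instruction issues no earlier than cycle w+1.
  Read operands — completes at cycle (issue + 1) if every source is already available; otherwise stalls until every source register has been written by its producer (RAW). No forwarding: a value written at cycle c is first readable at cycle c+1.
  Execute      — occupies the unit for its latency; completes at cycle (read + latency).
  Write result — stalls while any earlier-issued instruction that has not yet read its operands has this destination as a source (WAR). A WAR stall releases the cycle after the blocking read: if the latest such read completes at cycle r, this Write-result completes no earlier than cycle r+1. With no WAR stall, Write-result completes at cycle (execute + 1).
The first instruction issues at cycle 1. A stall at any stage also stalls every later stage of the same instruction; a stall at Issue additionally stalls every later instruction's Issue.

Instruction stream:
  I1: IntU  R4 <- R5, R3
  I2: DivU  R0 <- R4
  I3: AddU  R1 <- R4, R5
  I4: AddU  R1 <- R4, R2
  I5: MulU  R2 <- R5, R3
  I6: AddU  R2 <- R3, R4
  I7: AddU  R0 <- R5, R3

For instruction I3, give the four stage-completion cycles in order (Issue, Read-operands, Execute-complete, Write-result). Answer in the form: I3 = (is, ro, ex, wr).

I3 = (3, 5, 7, 8)

cycle 1: I1 issues→IntU
cycle 2: I1 reads | I2 issues→DivU
cycle 3: I1 exec-done | I3 issues→AddU
cycle 4: I1 writes R4
cycle 5: I2 reads | I3 reads
cycle 7: I3 exec-done
cycle 8: I3 writes R1
cycle 9: I4 issues→AddU
cycle 10: I4 reads | I5 issues→MulU
cycle 11: I5 reads
cycle 12: I2 exec-done | I4 exec-done
cycle 13: I2 writes R0 | I4 writes R1
cycle 14: I5 exec-done
cycle 15: I5 writes R2
cycle 16: I6 issues→AddU
cycle 17: I6 reads
cycle 19: I6 exec-done
cycle 20: I6 writes R2
cycle 21: I7 issues→AddU
cycle 22: I7 reads
cycle 24: I7 exec-done
cycle 25: I7 writes R0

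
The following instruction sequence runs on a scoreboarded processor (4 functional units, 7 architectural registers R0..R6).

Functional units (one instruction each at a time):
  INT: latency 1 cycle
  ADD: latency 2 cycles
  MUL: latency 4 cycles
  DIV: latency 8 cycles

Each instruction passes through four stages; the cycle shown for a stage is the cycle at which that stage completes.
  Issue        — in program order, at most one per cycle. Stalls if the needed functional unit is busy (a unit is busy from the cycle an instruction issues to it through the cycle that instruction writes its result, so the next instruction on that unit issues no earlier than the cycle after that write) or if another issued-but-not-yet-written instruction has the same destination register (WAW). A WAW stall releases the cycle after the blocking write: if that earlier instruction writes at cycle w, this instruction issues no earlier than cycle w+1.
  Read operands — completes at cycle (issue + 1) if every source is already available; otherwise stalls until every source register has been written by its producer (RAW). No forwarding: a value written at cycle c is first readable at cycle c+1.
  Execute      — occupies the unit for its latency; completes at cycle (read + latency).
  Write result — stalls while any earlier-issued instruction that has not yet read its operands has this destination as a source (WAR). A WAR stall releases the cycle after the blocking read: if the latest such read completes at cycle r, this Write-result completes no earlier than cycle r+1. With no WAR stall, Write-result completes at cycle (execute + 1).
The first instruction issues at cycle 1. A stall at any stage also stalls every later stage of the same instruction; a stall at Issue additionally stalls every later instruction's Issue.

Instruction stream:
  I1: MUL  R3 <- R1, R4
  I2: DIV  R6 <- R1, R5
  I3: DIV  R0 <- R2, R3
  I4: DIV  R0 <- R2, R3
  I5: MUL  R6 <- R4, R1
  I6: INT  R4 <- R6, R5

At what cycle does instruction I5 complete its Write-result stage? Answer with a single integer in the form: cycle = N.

  I1 | 1 | 2 | 6 | 7
  I2 | 2 | 3 | 11 | 12
  I3 | 13 | 14 | 22 | 23   struct: DIV busy until I2 writes@12
  I4 | 24 | 25 | 33 | 34   struct: DIV busy until I3 writes@23
  I5 | 25 | 26 | 30 | 31
  I6 | 26 | 32 | 33 | 34   RAW R6: wait I5 write@31

cycle = 31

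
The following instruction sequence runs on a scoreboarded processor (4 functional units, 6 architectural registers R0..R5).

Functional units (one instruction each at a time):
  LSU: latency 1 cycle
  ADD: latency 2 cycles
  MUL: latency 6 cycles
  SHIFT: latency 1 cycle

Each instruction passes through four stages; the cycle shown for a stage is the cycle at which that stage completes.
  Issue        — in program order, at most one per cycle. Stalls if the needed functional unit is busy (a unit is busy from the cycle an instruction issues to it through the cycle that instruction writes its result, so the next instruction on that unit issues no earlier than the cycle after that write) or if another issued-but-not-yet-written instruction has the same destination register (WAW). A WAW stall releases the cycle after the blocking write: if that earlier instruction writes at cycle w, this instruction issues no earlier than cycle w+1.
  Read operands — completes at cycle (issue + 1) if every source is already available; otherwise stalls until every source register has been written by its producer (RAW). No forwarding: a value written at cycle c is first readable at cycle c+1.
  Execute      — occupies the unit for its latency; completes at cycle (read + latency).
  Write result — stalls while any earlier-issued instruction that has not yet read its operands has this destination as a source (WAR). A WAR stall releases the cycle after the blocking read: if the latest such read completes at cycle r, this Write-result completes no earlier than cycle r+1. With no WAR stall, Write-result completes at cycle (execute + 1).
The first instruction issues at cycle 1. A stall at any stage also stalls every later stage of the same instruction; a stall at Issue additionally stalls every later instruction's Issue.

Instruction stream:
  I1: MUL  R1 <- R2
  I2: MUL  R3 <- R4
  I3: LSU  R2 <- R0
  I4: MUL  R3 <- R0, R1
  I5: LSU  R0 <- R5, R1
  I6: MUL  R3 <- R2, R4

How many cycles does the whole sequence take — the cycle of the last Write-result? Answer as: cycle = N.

I1 -> (1, 2, 8, 9)
I2 -> (10, 11, 17, 18)  // struct: MUL busy until I1 writes@9
I3 -> (11, 12, 13, 14)
I4 -> (19, 20, 26, 27)  // struct: MUL busy until I2 writes@18
I5 -> (20, 21, 22, 23)
I6 -> (28, 29, 35, 36)  // struct: MUL busy until I4 writes@27

cycle = 36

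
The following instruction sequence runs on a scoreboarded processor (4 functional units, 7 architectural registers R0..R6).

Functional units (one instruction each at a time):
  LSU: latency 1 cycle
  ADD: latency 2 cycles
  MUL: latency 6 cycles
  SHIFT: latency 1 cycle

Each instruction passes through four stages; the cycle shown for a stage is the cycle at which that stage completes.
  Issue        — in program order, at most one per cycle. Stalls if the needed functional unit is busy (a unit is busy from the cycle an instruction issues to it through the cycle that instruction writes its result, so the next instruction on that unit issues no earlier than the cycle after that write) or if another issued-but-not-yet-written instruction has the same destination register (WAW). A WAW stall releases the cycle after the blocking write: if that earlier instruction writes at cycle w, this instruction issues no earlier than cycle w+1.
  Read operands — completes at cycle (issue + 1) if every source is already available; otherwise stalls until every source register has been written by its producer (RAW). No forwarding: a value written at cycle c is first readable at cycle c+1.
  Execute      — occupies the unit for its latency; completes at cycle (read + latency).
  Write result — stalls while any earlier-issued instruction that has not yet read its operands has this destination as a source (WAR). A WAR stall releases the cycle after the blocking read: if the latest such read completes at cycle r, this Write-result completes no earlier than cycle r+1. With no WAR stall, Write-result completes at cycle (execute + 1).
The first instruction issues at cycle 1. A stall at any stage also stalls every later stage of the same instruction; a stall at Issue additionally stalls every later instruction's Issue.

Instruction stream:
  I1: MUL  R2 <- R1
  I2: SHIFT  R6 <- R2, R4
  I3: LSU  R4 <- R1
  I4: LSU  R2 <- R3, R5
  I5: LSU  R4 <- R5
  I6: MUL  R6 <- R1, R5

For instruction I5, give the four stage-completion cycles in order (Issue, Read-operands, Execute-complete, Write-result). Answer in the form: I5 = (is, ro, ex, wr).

t=1  I1 dispatched to MUL
t=2  I1 operands ready, I2 dispatched to SHIFT
t=3  I3 dispatched to LSU
t=4  I3 operands ready
t=5  I3 complete
t=8  I1 complete
t=9  R2←I1
t=10  I2 operands ready
t=11  I2 complete, R4←I3
t=12  R6←I2, I4 dispatched to LSU
t=13  I4 operands ready
t=14  I4 complete
t=15  R2←I4
t=16  I5 dispatched to LSU
t=17  I5 operands ready, I6 dispatched to MUL
t=18  I5 complete, I6 operands ready
t=19  R4←I5
t=24  I6 complete
t=25  R6←I6

I5 = (16, 17, 18, 19)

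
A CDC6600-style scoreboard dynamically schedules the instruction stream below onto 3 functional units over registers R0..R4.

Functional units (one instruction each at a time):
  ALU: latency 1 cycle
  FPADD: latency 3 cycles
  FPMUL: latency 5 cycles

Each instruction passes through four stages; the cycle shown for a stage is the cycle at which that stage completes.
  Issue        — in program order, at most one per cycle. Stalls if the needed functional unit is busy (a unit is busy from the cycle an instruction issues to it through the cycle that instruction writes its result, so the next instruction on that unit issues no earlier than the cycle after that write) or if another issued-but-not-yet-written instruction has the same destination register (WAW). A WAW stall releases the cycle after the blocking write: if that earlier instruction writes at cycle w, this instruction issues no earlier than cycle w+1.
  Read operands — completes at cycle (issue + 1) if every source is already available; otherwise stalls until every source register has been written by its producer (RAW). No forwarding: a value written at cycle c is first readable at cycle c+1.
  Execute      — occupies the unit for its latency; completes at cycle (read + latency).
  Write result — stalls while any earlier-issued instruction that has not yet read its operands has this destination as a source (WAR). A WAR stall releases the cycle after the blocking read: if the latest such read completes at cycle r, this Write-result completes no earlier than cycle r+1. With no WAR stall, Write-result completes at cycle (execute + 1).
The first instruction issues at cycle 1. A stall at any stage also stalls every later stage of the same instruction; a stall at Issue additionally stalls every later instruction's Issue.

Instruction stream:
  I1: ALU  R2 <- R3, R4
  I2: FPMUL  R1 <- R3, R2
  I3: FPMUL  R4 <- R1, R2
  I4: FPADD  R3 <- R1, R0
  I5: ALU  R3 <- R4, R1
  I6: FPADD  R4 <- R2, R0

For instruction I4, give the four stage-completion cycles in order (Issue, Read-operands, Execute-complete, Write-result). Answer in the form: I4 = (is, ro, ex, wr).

I4 = (13, 14, 17, 18)

t=1  I1→ALU
t=2  I1 RO; I2→FPMUL
t=3  I1 EX
t=4  I1 WR R2
t=5  I2 RO
t=10  I2 EX
t=11  I2 WR R1
t=12  I3→FPMUL
t=13  I3 RO; I4→FPADD
t=14  I4 RO
t=17  I4 EX
t=18  I3 EX; I4 WR R3
t=19  I3 WR R4; I5→ALU
t=20  I5 RO; I6→FPADD
t=21  I5 EX; I6 RO
t=22  I5 WR R3
t=24  I6 EX
t=25  I6 WR R4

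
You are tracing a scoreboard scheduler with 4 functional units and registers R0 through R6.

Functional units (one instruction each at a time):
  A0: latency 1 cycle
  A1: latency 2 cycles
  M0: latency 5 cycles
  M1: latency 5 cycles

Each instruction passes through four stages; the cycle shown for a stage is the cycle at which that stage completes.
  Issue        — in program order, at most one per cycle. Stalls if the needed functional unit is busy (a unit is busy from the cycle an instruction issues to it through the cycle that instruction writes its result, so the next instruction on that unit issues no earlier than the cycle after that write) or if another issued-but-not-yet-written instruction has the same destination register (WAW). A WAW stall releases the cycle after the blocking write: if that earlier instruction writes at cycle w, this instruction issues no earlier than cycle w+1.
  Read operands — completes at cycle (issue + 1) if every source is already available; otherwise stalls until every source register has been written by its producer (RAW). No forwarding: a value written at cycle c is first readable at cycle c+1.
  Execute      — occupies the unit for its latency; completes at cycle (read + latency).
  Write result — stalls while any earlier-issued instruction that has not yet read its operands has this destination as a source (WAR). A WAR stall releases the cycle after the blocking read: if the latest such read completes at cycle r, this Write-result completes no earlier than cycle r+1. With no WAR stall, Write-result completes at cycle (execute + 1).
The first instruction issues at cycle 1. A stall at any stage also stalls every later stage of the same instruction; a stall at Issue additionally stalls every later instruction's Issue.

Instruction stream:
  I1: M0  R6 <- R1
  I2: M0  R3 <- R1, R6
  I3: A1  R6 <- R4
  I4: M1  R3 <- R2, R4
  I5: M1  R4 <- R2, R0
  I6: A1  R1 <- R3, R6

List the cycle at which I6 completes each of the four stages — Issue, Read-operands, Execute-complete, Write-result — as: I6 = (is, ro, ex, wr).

I1 -> (1, 2, 7, 8)
I2 -> (9, 10, 15, 16)  // struct: M0 busy until I1 writes@8
I3 -> (10, 11, 13, 14)
I4 -> (17, 18, 23, 24)  // WAW R3: wait I2 write@16
I5 -> (25, 26, 31, 32)  // struct: M1 busy until I4 writes@24
I6 -> (26, 27, 29, 30)

I6 = (26, 27, 29, 30)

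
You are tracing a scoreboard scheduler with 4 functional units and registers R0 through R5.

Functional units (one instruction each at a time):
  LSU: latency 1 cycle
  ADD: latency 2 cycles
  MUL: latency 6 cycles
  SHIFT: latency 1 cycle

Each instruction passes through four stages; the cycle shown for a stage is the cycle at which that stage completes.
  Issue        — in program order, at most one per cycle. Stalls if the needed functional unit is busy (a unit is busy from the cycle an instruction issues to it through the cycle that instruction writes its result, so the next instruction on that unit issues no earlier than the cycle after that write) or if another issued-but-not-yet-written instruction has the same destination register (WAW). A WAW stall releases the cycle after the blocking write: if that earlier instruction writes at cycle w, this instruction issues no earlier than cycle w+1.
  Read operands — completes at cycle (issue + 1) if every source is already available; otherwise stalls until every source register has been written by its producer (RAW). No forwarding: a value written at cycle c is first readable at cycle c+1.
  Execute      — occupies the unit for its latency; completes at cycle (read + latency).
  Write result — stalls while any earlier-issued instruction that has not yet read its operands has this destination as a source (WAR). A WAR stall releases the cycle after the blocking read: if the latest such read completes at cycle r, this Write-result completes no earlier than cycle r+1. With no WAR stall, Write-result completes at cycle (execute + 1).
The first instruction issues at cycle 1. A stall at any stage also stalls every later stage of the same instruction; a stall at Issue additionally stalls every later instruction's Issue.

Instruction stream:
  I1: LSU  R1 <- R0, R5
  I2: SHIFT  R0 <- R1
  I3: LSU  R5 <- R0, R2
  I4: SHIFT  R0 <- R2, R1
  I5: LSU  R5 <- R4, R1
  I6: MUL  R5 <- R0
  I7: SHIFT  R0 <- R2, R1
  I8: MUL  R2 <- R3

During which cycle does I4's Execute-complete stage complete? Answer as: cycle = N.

I1 -> (1, 2, 3, 4)
I2 -> (2, 5, 6, 7)  // RAW R1: wait I1 write@4
I3 -> (5, 8, 9, 10)  // struct: LSU busy until I1 writes@4, RAW R0: wait I2 write@7
I4 -> (8, 9, 10, 11)  // struct: SHIFT busy until I2 writes@7
I5 -> (11, 12, 13, 14)  // struct: LSU busy until I3 writes@10
I6 -> (15, 16, 22, 23)  // WAW R5: wait I5 write@14
I7 -> (16, 17, 18, 19)
I8 -> (24, 25, 31, 32)  // struct: MUL busy until I6 writes@23

cycle = 10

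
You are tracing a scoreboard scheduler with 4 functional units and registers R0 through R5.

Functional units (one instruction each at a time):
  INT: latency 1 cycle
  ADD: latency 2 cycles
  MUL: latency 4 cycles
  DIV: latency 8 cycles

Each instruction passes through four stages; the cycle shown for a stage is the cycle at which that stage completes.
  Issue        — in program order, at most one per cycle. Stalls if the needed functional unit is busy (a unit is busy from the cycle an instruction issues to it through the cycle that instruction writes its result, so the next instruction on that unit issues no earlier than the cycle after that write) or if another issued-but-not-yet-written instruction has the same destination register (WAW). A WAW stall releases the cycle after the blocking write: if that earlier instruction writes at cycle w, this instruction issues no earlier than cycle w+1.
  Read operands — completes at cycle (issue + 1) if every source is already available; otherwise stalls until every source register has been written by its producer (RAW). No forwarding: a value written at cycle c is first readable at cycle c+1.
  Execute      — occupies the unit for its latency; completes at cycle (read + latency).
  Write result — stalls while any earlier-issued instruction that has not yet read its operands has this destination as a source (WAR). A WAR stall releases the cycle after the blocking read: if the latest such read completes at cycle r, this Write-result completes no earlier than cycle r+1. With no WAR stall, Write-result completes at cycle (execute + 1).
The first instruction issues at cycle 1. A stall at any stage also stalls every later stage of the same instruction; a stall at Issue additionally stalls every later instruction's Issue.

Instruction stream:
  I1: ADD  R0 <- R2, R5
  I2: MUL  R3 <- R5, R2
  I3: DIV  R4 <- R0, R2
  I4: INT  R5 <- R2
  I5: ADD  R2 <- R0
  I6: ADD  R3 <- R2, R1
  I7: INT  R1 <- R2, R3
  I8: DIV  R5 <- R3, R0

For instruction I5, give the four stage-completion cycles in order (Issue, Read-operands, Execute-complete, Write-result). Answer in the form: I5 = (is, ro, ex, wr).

[1] I1 issues→ADD
[2] I1 reads, I2 issues→MUL
[3] I2 reads, I3 issues→DIV
[4] I1 exec-done, I4 issues→INT
[5] I1 writes R0, I4 reads
[6] I3 reads, I4 exec-done, I5 issues→ADD
[7] I2 exec-done, I4 writes R5, I5 reads
[8] I2 writes R3
[9] I5 exec-done
[10] I5 writes R2
[11] I6 issues→ADD
[12] I6 reads, I7 issues→INT
[14] I3 exec-done, I6 exec-done
[15] I3 writes R4, I6 writes R3
[16] I7 reads, I8 issues→DIV
[17] I7 exec-done, I8 reads
[18] I7 writes R1
[25] I8 exec-done
[26] I8 writes R5

I5 = (6, 7, 9, 10)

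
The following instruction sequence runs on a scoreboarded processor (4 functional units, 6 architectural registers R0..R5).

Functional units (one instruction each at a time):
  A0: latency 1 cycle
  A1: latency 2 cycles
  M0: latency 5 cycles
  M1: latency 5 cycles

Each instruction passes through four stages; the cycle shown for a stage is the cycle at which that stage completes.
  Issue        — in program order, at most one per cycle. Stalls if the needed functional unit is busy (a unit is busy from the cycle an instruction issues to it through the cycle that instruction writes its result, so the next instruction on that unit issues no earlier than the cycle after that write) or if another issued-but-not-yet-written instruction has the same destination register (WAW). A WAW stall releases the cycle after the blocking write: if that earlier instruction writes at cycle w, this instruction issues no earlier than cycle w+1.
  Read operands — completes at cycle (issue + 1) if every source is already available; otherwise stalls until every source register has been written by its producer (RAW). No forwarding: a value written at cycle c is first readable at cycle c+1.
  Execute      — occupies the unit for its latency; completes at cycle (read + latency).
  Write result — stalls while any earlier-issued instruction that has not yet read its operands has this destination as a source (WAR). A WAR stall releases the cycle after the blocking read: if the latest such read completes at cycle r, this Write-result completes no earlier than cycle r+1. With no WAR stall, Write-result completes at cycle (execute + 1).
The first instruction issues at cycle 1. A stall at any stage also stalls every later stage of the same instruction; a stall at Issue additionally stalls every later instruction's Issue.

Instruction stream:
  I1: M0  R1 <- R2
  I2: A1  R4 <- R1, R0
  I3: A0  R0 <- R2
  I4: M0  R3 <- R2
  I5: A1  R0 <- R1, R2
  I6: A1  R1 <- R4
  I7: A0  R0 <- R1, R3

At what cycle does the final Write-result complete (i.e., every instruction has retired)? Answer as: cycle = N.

cycle = 25

t=1  I1 issues→M0
t=2  I1 reads | I2 issues→A1
t=3  I3 issues→A0
t=4  I3 reads
t=5  I3 exec-done
t=7  I1 exec-done
t=8  I1 writes R1
t=9  I2 reads | I4 issues→M0
t=10  I3 writes R0 | I4 reads
t=11  I2 exec-done
t=12  I2 writes R4
t=13  I5 issues→A1
t=14  I5 reads
t=15  I4 exec-done
t=16  I4 writes R3 | I5 exec-done
t=17  I5 writes R0
t=18  I6 issues→A1
t=19  I6 reads | I7 issues→A0
t=21  I6 exec-done
t=22  I6 writes R1
t=23  I7 reads
t=24  I7 exec-done
t=25  I7 writes R0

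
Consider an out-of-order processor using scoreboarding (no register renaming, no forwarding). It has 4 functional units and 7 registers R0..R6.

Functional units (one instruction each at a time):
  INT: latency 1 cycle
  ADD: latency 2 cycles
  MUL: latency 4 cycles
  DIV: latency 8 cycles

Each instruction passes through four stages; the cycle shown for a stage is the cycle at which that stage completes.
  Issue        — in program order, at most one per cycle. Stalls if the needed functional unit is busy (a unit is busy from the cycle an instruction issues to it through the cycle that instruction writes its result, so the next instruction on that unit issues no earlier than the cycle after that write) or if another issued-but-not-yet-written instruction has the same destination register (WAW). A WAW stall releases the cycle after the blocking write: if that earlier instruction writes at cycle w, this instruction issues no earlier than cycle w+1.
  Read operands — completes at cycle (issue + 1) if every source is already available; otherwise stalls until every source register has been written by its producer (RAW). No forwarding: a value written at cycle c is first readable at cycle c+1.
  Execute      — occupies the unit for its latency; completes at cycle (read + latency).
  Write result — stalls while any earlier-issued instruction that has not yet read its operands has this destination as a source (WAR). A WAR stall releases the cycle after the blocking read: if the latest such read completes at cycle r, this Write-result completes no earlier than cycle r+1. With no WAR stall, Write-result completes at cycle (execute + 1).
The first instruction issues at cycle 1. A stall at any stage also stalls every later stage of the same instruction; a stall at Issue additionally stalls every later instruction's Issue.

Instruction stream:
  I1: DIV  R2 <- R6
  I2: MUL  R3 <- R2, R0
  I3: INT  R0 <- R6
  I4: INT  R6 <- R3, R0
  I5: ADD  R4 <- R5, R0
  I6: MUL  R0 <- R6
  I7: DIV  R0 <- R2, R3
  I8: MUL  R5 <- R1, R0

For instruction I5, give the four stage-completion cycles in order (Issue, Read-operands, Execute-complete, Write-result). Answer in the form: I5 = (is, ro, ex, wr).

I5 = (15, 16, 18, 19)

[1] I1 issues→DIV
[2] I1 reads | I2 issues→MUL
[3] I3 issues→INT
[4] I3 reads
[5] I3 exec-done
[10] I1 exec-done
[11] I1 writes R2
[12] I2 reads
[13] I3 writes R0
[14] I4 issues→INT
[15] I5 issues→ADD
[16] I2 exec-done | I5 reads
[17] I2 writes R3
[18] I4 reads | I5 exec-done | I6 issues→MUL
[19] I4 exec-done | I5 writes R4
[20] I4 writes R6
[21] I6 reads
[25] I6 exec-done
[26] I6 writes R0
[27] I7 issues→DIV
[28] I7 reads | I8 issues→MUL
[36] I7 exec-done
[37] I7 writes R0
[38] I8 reads
[42] I8 exec-done
[43] I8 writes R5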